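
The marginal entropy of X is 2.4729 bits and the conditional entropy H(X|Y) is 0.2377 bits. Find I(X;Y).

I(X;Y) = H(X) - H(X|Y)
I(X;Y) = 2.4729 - 0.2377 = 2.2352 bits


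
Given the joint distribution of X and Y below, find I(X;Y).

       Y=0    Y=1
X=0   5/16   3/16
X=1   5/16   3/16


H(X) = 1.0000, H(Y) = 0.9544, H(X,Y) = 1.9544
I(X;Y) = H(X) + H(Y) - H(X,Y) = 0.0000 bits


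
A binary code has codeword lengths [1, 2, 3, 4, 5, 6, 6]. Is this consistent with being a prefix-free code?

Kraft inequality: Σ 2^(-l_i) ≤ 1 for prefix-free code
Calculating: 2^(-1) + 2^(-2) + 2^(-3) + 2^(-4) + 2^(-5) + 2^(-6) + 2^(-6)
= 0.5 + 0.25 + 0.125 + 0.0625 + 0.03125 + 0.015625 + 0.015625
= 1.0000
Since 1.0000 ≤ 1, prefix-free code exists


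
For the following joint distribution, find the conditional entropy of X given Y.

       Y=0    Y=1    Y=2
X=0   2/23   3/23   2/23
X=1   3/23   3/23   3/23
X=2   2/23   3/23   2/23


H(X|Y) = Σ_y p(y) H(X|Y=y)
  p(Y=0) = 7/23, H(X|Y=0) = 1.5567
  p(Y=1) = 9/23, H(X|Y=1) = 1.5850
  p(Y=2) = 7/23, H(X|Y=2) = 1.5567
H(X|Y) = 0.3043×1.5567 + 0.3913×1.5850 + 0.3043×1.5567 = 1.5677 bits


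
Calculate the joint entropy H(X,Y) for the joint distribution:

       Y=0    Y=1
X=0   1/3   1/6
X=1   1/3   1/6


H(X,Y) = -Σ p(x,y) log₂ p(x,y)
  p(0,0)=1/3: -0.3333 × log₂(0.3333) = 0.5283
  p(0,1)=1/6: -0.1667 × log₂(0.1667) = 0.4308
  p(1,0)=1/3: -0.3333 × log₂(0.3333) = 0.5283
  p(1,1)=1/6: -0.1667 × log₂(0.1667) = 0.4308
H(X,Y) = 1.9183 bits


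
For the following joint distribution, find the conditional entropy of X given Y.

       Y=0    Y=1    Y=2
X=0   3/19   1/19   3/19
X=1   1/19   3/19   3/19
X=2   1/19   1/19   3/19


H(X|Y) = Σ_y p(y) H(X|Y=y)
  p(Y=0) = 5/19, H(X|Y=0) = 1.3710
  p(Y=1) = 5/19, H(X|Y=1) = 1.3710
  p(Y=2) = 9/19, H(X|Y=2) = 1.5850
H(X|Y) = 0.2632×1.3710 + 0.2632×1.3710 + 0.4737×1.5850 = 1.4723 bits


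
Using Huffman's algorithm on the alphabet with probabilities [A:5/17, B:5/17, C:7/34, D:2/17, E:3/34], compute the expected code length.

Huffman tree construction:
Combine smallest probabilities repeatedly
Resulting codes:
  A: 10 (length 2)
  B: 11 (length 2)
  C: 00 (length 2)
  D: 011 (length 3)
  E: 010 (length 3)
Average length = Σ p(s) × length(s) = 2.2059 bits


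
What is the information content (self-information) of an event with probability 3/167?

Information content I(x) = -log₂(p(x))
I = -log₂(3/167) = -log₂(0.0180)
I = 5.7987 bits


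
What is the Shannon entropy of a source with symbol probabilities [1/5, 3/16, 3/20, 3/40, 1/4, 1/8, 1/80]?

H(X) = -Σ p(x) log₂ p(x)
  -1/5 × log₂(1/5) = 0.4644
  -3/16 × log₂(3/16) = 0.4528
  -3/20 × log₂(3/20) = 0.4105
  -3/40 × log₂(3/40) = 0.2803
  -1/4 × log₂(1/4) = 0.5000
  -1/8 × log₂(1/8) = 0.3750
  -1/80 × log₂(1/80) = 0.0790
H(X) = 2.5620 bits


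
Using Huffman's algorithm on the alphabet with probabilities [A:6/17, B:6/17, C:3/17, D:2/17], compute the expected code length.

Huffman tree construction:
Combine smallest probabilities repeatedly
Resulting codes:
  A: 11 (length 2)
  B: 0 (length 1)
  C: 101 (length 3)
  D: 100 (length 3)
Average length = Σ p(s) × length(s) = 1.9412 bits


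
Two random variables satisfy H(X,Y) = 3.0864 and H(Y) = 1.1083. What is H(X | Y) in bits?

Chain rule: H(X,Y) = H(X|Y) + H(Y)
H(X|Y) = H(X,Y) - H(Y) = 3.0864 - 1.1083 = 1.9781 bits


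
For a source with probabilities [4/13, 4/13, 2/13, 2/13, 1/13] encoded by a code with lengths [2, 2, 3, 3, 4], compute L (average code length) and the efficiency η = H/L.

Average length L = Σ p_i × l_i = 2.4615 bits
Entropy H = 2.1620 bits
Efficiency η = H/L × 100% = 87.83%


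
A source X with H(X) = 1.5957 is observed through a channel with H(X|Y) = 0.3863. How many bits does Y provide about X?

I(X;Y) = H(X) - H(X|Y)
I(X;Y) = 1.5957 - 0.3863 = 1.2094 bits


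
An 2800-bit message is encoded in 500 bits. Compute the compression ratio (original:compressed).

Compression ratio = Original / Compressed
= 2800 / 500 = 5.60:1


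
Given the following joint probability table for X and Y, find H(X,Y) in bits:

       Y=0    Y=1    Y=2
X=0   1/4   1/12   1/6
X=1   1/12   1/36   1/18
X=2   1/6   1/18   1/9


H(X,Y) = -Σ p(x,y) log₂ p(x,y)
  p(0,0)=1/4: -0.2500 × log₂(0.2500) = 0.5000
  p(0,1)=1/12: -0.0833 × log₂(0.0833) = 0.2987
  p(0,2)=1/6: -0.1667 × log₂(0.1667) = 0.4308
  p(1,0)=1/12: -0.0833 × log₂(0.0833) = 0.2987
  p(1,1)=1/36: -0.0278 × log₂(0.0278) = 0.1436
  p(1,2)=1/18: -0.0556 × log₂(0.0556) = 0.2317
  p(2,0)=1/6: -0.1667 × log₂(0.1667) = 0.4308
  p(2,1)=1/18: -0.0556 × log₂(0.0556) = 0.2317
  p(2,2)=1/9: -0.1111 × log₂(0.1111) = 0.3522
H(X,Y) = 2.9183 bits


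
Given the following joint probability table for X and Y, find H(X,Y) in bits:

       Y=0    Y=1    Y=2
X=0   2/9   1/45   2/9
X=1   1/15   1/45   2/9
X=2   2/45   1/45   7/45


H(X,Y) = -Σ p(x,y) log₂ p(x,y)
  p(0,0)=2/9: -0.2222 × log₂(0.2222) = 0.4822
  p(0,1)=1/45: -0.0222 × log₂(0.0222) = 0.1220
  p(0,2)=2/9: -0.2222 × log₂(0.2222) = 0.4822
  p(1,0)=1/15: -0.0667 × log₂(0.0667) = 0.2605
  p(1,1)=1/45: -0.0222 × log₂(0.0222) = 0.1220
  p(1,2)=2/9: -0.2222 × log₂(0.2222) = 0.4822
  p(2,0)=2/45: -0.0444 × log₂(0.0444) = 0.1996
  p(2,1)=1/45: -0.0222 × log₂(0.0222) = 0.1220
  p(2,2)=7/45: -0.1556 × log₂(0.1556) = 0.4176
H(X,Y) = 2.6904 bits


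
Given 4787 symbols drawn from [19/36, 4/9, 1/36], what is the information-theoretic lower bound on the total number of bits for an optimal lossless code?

Entropy H = 1.1502 bits/symbol
Minimum bits = H × n = 1.1502 × 4787
= 5505.94 bits


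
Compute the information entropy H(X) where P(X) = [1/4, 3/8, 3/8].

H(X) = -Σ p(x) log₂ p(x)
  -1/4 × log₂(1/4) = 0.5000
  -3/8 × log₂(3/8) = 0.5306
  -3/8 × log₂(3/8) = 0.5306
H(X) = 1.5613 bits


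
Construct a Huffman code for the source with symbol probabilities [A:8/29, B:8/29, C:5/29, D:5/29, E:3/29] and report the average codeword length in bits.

Huffman tree construction:
Combine smallest probabilities repeatedly
Resulting codes:
  A: 01 (length 2)
  B: 10 (length 2)
  C: 111 (length 3)
  D: 00 (length 2)
  E: 110 (length 3)
Average length = Σ p(s) × length(s) = 2.2759 bits


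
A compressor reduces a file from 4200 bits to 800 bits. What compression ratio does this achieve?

Compression ratio = Original / Compressed
= 4200 / 800 = 5.25:1


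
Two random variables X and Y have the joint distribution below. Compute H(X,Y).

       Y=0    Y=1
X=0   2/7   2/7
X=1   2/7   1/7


H(X,Y) = -Σ p(x,y) log₂ p(x,y)
  p(0,0)=2/7: -0.2857 × log₂(0.2857) = 0.5164
  p(0,1)=2/7: -0.2857 × log₂(0.2857) = 0.5164
  p(1,0)=2/7: -0.2857 × log₂(0.2857) = 0.5164
  p(1,1)=1/7: -0.1429 × log₂(0.1429) = 0.4011
H(X,Y) = 1.9502 bits


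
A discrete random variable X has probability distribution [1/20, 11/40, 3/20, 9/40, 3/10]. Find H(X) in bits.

H(X) = -Σ p(x) log₂ p(x)
  -1/20 × log₂(1/20) = 0.2161
  -11/40 × log₂(11/40) = 0.5122
  -3/20 × log₂(3/20) = 0.4105
  -9/40 × log₂(9/40) = 0.4842
  -3/10 × log₂(3/10) = 0.5211
H(X) = 2.1441 bits


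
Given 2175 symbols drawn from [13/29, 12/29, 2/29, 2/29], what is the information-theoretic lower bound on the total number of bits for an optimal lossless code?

Entropy H = 1.5778 bits/symbol
Minimum bits = H × n = 1.5778 × 2175
= 3431.71 bits


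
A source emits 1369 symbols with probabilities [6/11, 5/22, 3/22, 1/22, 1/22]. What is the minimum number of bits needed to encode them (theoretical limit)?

Entropy H = 1.7602 bits/symbol
Minimum bits = H × n = 1.7602 × 1369
= 2409.65 bits


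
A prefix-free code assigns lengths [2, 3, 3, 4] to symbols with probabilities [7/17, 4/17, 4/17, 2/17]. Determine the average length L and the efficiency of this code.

Average length L = Σ p_i × l_i = 2.7059 bits
Entropy H = 1.8727 bits
Efficiency η = H/L × 100% = 69.21%


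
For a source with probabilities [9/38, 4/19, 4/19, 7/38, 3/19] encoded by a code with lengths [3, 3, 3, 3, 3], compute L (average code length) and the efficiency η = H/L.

Average length L = Σ p_i × l_i = 3.0000 bits
Entropy H = 2.3087 bits
Efficiency η = H/L × 100% = 76.96%


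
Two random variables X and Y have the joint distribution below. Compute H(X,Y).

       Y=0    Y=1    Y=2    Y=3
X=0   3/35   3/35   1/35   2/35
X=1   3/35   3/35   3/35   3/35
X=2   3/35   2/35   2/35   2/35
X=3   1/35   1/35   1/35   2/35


H(X,Y) = -Σ p(x,y) log₂ p(x,y)
  p(0,0)=3/35: -0.0857 × log₂(0.0857) = 0.3038
  p(0,1)=3/35: -0.0857 × log₂(0.0857) = 0.3038
  p(0,2)=1/35: -0.0286 × log₂(0.0286) = 0.1466
  p(0,3)=2/35: -0.0571 × log₂(0.0571) = 0.2360
  p(1,0)=3/35: -0.0857 × log₂(0.0857) = 0.3038
  p(1,1)=3/35: -0.0857 × log₂(0.0857) = 0.3038
  p(1,2)=3/35: -0.0857 × log₂(0.0857) = 0.3038
  p(1,3)=3/35: -0.0857 × log₂(0.0857) = 0.3038
  p(2,0)=3/35: -0.0857 × log₂(0.0857) = 0.3038
  p(2,1)=2/35: -0.0571 × log₂(0.0571) = 0.2360
  p(2,2)=2/35: -0.0571 × log₂(0.0571) = 0.2360
  p(2,3)=2/35: -0.0571 × log₂(0.0571) = 0.2360
  p(3,0)=1/35: -0.0286 × log₂(0.0286) = 0.1466
  p(3,1)=1/35: -0.0286 × log₂(0.0286) = 0.1466
  p(3,2)=1/35: -0.0286 × log₂(0.0286) = 0.1466
  p(3,3)=2/35: -0.0571 × log₂(0.0571) = 0.2360
H(X,Y) = 3.8926 bits


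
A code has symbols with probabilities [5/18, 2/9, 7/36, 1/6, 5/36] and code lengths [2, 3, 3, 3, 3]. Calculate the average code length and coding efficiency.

Average length L = Σ p_i × l_i = 2.7222 bits
Entropy H = 2.2813 bits
Efficiency η = H/L × 100% = 83.80%


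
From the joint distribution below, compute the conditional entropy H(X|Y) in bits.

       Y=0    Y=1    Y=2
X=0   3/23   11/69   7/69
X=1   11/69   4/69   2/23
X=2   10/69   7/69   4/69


H(X|Y) = Σ_y p(y) H(X|Y=y)
  p(Y=0) = 10/23, H(X|Y=0) = 1.5801
  p(Y=1) = 22/69, H(X|Y=1) = 1.4728
  p(Y=2) = 17/69, H(X|Y=2) = 1.5486
H(X|Y) = 0.4348×1.5801 + 0.3188×1.4728 + 0.2464×1.5486 = 1.5381 bits


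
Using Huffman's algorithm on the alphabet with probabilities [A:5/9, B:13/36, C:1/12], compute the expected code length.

Huffman tree construction:
Combine smallest probabilities repeatedly
Resulting codes:
  A: 1 (length 1)
  B: 01 (length 2)
  C: 00 (length 2)
Average length = Σ p(s) × length(s) = 1.4444 bits


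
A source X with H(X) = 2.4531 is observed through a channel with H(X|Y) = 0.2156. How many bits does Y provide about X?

I(X;Y) = H(X) - H(X|Y)
I(X;Y) = 2.4531 - 0.2156 = 2.2375 bits


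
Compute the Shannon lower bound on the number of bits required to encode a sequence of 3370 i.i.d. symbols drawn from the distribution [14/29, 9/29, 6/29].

Entropy H = 1.5014 bits/symbol
Minimum bits = H × n = 1.5014 × 3370
= 5059.58 bits


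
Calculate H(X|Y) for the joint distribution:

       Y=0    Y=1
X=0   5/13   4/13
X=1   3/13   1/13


H(X|Y) = Σ_y p(y) H(X|Y=y)
  p(Y=0) = 8/13, H(X|Y=0) = 0.9544
  p(Y=1) = 5/13, H(X|Y=1) = 0.7219
H(X|Y) = 0.6154×0.9544 + 0.3846×0.7219 = 0.8650 bits


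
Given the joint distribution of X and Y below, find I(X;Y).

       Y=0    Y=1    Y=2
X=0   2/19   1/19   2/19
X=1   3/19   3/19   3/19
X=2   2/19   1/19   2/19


H(X) = 1.5243, H(Y) = 1.5683, H(X,Y) = 3.0761
I(X;Y) = H(X) + H(Y) - H(X,Y) = 0.0165 bits


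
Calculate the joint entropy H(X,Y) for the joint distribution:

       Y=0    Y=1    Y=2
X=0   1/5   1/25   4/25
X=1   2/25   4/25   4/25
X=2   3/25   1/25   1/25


H(X,Y) = -Σ p(x,y) log₂ p(x,y)
  p(0,0)=1/5: -0.2000 × log₂(0.2000) = 0.4644
  p(0,1)=1/25: -0.0400 × log₂(0.0400) = 0.1858
  p(0,2)=4/25: -0.1600 × log₂(0.1600) = 0.4230
  p(1,0)=2/25: -0.0800 × log₂(0.0800) = 0.2915
  p(1,1)=4/25: -0.1600 × log₂(0.1600) = 0.4230
  p(1,2)=4/25: -0.1600 × log₂(0.1600) = 0.4230
  p(2,0)=3/25: -0.1200 × log₂(0.1200) = 0.3671
  p(2,1)=1/25: -0.0400 × log₂(0.0400) = 0.1858
  p(2,2)=1/25: -0.0400 × log₂(0.0400) = 0.1858
H(X,Y) = 2.9493 bits


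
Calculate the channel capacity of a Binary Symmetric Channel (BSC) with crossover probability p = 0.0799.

For BSC with error probability p:
C = 1 - H(p) where H(p) is binary entropy
H(0.0799) = -0.0799 × log₂(0.0799) - 0.9201 × log₂(0.9201)
H(p) = 0.4018
C = 1 - 0.4018 = 0.5982 bits/use


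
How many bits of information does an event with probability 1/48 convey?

Information content I(x) = -log₂(p(x))
I = -log₂(1/48) = -log₂(0.0208)
I = 5.5850 bits


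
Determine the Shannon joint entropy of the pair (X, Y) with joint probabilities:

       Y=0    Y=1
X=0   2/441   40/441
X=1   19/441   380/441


H(X,Y) = -Σ p(x,y) log₂ p(x,y)
  p(0,0)=2/441: -0.0045 × log₂(0.0045) = 0.0353
  p(0,1)=40/441: -0.0907 × log₂(0.0907) = 0.3141
  p(1,0)=19/441: -0.0431 × log₂(0.0431) = 0.1955
  p(1,1)=380/441: -0.8617 × log₂(0.8617) = 0.1851
H(X,Y) = 0.7299 bits


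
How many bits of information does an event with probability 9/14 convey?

Information content I(x) = -log₂(p(x))
I = -log₂(9/14) = -log₂(0.6429)
I = 0.6374 bits


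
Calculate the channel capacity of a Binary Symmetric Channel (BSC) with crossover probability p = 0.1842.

For BSC with error probability p:
C = 1 - H(p) where H(p) is binary entropy
H(0.1842) = -0.1842 × log₂(0.1842) - 0.8158 × log₂(0.8158)
H(p) = 0.6892
C = 1 - 0.6892 = 0.3108 bits/use


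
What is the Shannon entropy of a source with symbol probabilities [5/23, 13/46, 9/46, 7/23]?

H(X) = -Σ p(x) log₂ p(x)
  -5/23 × log₂(5/23) = 0.4786
  -13/46 × log₂(13/46) = 0.5152
  -9/46 × log₂(9/46) = 0.4605
  -7/23 × log₂(7/23) = 0.5223
H(X) = 1.9767 bits


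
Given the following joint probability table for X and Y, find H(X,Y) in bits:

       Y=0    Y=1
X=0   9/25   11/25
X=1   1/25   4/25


H(X,Y) = -Σ p(x,y) log₂ p(x,y)
  p(0,0)=9/25: -0.3600 × log₂(0.3600) = 0.5306
  p(0,1)=11/25: -0.4400 × log₂(0.4400) = 0.5211
  p(1,0)=1/25: -0.0400 × log₂(0.0400) = 0.1858
  p(1,1)=4/25: -0.1600 × log₂(0.1600) = 0.4230
H(X,Y) = 1.6605 bits


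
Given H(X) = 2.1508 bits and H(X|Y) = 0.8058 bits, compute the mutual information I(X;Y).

I(X;Y) = H(X) - H(X|Y)
I(X;Y) = 2.1508 - 0.8058 = 1.345 bits


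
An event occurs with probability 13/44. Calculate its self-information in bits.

Information content I(x) = -log₂(p(x))
I = -log₂(13/44) = -log₂(0.2955)
I = 1.7590 bits


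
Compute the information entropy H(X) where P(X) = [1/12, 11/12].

H(X) = -Σ p(x) log₂ p(x)
  -1/12 × log₂(1/12) = 0.2987
  -11/12 × log₂(11/12) = 0.1151
H(X) = 0.4138 bits


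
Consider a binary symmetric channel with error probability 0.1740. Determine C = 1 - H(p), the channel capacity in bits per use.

For BSC with error probability p:
C = 1 - H(p) where H(p) is binary entropy
H(0.1740) = -0.1740 × log₂(0.1740) - 0.8260 × log₂(0.8260)
H(p) = 0.6668
C = 1 - 0.6668 = 0.3332 bits/use


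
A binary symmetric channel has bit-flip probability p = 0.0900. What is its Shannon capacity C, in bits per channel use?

For BSC with error probability p:
C = 1 - H(p) where H(p) is binary entropy
H(0.0900) = -0.0900 × log₂(0.0900) - 0.9100 × log₂(0.9100)
H(p) = 0.4365
C = 1 - 0.4365 = 0.5635 bits/use


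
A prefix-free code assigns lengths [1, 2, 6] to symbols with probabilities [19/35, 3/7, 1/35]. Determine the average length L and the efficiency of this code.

Average length L = Σ p_i × l_i = 1.5714 bits
Entropy H = 1.1489 bits
Efficiency η = H/L × 100% = 73.11%


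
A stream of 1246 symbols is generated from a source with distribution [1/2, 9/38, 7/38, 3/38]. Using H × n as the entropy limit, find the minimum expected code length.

Entropy H = 1.7309 bits/symbol
Minimum bits = H × n = 1.7309 × 1246
= 2156.73 bits


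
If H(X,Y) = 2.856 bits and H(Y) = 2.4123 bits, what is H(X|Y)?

Chain rule: H(X,Y) = H(X|Y) + H(Y)
H(X|Y) = H(X,Y) - H(Y) = 2.856 - 2.4123 = 0.4437 bits


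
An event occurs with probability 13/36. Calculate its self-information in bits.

Information content I(x) = -log₂(p(x))
I = -log₂(13/36) = -log₂(0.3611)
I = 1.4695 bits


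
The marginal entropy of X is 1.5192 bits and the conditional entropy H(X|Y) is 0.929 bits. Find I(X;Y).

I(X;Y) = H(X) - H(X|Y)
I(X;Y) = 1.5192 - 0.929 = 0.5902 bits


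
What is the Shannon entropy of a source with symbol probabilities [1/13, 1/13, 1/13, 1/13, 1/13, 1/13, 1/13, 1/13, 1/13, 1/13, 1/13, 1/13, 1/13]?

H(X) = -Σ p(x) log₂ p(x)
  -1/13 × log₂(1/13) = 0.2846
  -1/13 × log₂(1/13) = 0.2846
  -1/13 × log₂(1/13) = 0.2846
  -1/13 × log₂(1/13) = 0.2846
  -1/13 × log₂(1/13) = 0.2846
  -1/13 × log₂(1/13) = 0.2846
  -1/13 × log₂(1/13) = 0.2846
  -1/13 × log₂(1/13) = 0.2846
  -1/13 × log₂(1/13) = 0.2846
  -1/13 × log₂(1/13) = 0.2846
  -1/13 × log₂(1/13) = 0.2846
  -1/13 × log₂(1/13) = 0.2846
  -1/13 × log₂(1/13) = 0.2846
H(X) = 3.7004 bits


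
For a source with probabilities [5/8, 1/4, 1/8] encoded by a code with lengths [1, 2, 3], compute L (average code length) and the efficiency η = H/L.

Average length L = Σ p_i × l_i = 1.5000 bits
Entropy H = 1.2988 bits
Efficiency η = H/L × 100% = 86.59%


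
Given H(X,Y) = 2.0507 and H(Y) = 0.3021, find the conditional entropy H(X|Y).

Chain rule: H(X,Y) = H(X|Y) + H(Y)
H(X|Y) = H(X,Y) - H(Y) = 2.0507 - 0.3021 = 1.7486 bits


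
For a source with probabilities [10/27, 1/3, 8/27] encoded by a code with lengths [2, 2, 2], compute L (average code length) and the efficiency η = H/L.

Average length L = Σ p_i × l_i = 2.0000 bits
Entropy H = 1.5790 bits
Efficiency η = H/L × 100% = 78.95%


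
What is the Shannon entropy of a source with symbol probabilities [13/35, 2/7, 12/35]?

H(X) = -Σ p(x) log₂ p(x)
  -13/35 × log₂(13/35) = 0.5307
  -2/7 × log₂(2/7) = 0.5164
  -12/35 × log₂(12/35) = 0.5295
H(X) = 1.5766 bits


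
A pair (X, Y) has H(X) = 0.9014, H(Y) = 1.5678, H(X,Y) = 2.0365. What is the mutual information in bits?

I(X;Y) = H(X) + H(Y) - H(X,Y)
I(X;Y) = 0.9014 + 1.5678 - 2.0365 = 0.4327 bits


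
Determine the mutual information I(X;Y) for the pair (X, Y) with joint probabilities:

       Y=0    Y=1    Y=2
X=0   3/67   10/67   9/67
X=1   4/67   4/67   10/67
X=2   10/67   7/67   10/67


H(X) = 1.5654, H(Y) = 1.5496, H(X,Y) = 3.0540
I(X;Y) = H(X) + H(Y) - H(X,Y) = 0.0610 bits


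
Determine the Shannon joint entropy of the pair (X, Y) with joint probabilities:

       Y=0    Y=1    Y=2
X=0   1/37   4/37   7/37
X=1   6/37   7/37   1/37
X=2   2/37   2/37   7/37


H(X,Y) = -Σ p(x,y) log₂ p(x,y)
  p(0,0)=1/37: -0.0270 × log₂(0.0270) = 0.1408
  p(0,1)=4/37: -0.1081 × log₂(0.1081) = 0.3470
  p(0,2)=7/37: -0.1892 × log₂(0.1892) = 0.4545
  p(1,0)=6/37: -0.1622 × log₂(0.1622) = 0.4256
  p(1,1)=7/37: -0.1892 × log₂(0.1892) = 0.4545
  p(1,2)=1/37: -0.0270 × log₂(0.0270) = 0.1408
  p(2,0)=2/37: -0.0541 × log₂(0.0541) = 0.2275
  p(2,1)=2/37: -0.0541 × log₂(0.0541) = 0.2275
  p(2,2)=7/37: -0.1892 × log₂(0.1892) = 0.4545
H(X,Y) = 2.8726 bits


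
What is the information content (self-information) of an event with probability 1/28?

Information content I(x) = -log₂(p(x))
I = -log₂(1/28) = -log₂(0.0357)
I = 4.8074 bits


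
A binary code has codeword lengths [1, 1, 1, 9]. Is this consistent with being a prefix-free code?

Kraft inequality: Σ 2^(-l_i) ≤ 1 for prefix-free code
Calculating: 2^(-1) + 2^(-1) + 2^(-1) + 2^(-9)
= 0.5 + 0.5 + 0.5 + 0.001953125
= 1.5020
Since 1.5020 > 1, prefix-free code does not exist


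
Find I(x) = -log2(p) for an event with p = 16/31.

Information content I(x) = -log₂(p(x))
I = -log₂(16/31) = -log₂(0.5161)
I = 0.9542 bits


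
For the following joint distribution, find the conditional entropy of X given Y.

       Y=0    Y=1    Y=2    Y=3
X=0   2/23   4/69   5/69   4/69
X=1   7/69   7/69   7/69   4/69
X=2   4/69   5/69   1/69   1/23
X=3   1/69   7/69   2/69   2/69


H(X|Y) = Σ_y p(y) H(X|Y=y)
  p(Y=0) = 6/23, H(X|Y=0) = 1.7721
  p(Y=1) = 1/3, H(X|Y=1) = 1.9621
  p(Y=2) = 5/23, H(X|Y=2) = 1.6895
  p(Y=3) = 13/69, H(X|Y=3) = 1.9501
H(X|Y) = 0.2609×1.7721 + 0.3333×1.9621 + 0.2174×1.6895 + 0.1884×1.9501 = 1.8510 bits


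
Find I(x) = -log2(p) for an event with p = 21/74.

Information content I(x) = -log₂(p(x))
I = -log₂(21/74) = -log₂(0.2838)
I = 1.8171 bits


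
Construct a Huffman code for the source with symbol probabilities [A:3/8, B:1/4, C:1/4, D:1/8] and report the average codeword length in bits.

Huffman tree construction:
Combine smallest probabilities repeatedly
Resulting codes:
  A: 11 (length 2)
  B: 01 (length 2)
  C: 10 (length 2)
  D: 00 (length 2)
Average length = Σ p(s) × length(s) = 2.0000 bits


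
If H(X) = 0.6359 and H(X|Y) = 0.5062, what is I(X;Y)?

I(X;Y) = H(X) - H(X|Y)
I(X;Y) = 0.6359 - 0.5062 = 0.1297 bits


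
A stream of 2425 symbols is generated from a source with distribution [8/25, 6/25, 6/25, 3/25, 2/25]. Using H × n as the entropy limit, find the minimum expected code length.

Entropy H = 2.1729 bits/symbol
Minimum bits = H × n = 2.1729 × 2425
= 5269.23 bits


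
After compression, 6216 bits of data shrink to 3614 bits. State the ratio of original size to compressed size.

Compression ratio = Original / Compressed
= 6216 / 3614 = 1.72:1


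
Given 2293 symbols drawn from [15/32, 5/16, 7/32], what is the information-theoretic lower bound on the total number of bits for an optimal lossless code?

Entropy H = 1.5164 bits/symbol
Minimum bits = H × n = 1.5164 × 2293
= 3477.18 bits


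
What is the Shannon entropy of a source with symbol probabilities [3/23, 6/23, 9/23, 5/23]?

H(X) = -Σ p(x) log₂ p(x)
  -3/23 × log₂(3/23) = 0.3833
  -6/23 × log₂(6/23) = 0.5057
  -9/23 × log₂(9/23) = 0.5297
  -5/23 × log₂(5/23) = 0.4786
H(X) = 1.8973 bits


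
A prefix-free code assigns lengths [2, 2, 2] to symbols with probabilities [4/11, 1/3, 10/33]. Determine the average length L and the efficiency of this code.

Average length L = Σ p_i × l_i = 2.0000 bits
Entropy H = 1.5810 bits
Efficiency η = H/L × 100% = 79.05%


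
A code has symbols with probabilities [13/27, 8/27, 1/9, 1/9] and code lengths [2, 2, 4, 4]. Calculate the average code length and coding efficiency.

Average length L = Σ p_i × l_i = 2.4444 bits
Entropy H = 1.7321 bits
Efficiency η = H/L × 100% = 70.86%


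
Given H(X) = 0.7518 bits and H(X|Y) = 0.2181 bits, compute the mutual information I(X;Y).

I(X;Y) = H(X) - H(X|Y)
I(X;Y) = 0.7518 - 0.2181 = 0.5337 bits


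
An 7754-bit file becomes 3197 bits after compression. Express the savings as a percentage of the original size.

Space savings = (1 - Compressed/Original) × 100%
= (1 - 3197/7754) × 100%
= 58.77%


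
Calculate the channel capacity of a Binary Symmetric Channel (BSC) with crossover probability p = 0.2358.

For BSC with error probability p:
C = 1 - H(p) where H(p) is binary entropy
H(0.2358) = -0.2358 × log₂(0.2358) - 0.7642 × log₂(0.7642)
H(p) = 0.7880
C = 1 - 0.7880 = 0.2120 bits/use


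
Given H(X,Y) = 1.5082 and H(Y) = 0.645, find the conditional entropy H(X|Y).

Chain rule: H(X,Y) = H(X|Y) + H(Y)
H(X|Y) = H(X,Y) - H(Y) = 1.5082 - 0.645 = 0.8632 bits


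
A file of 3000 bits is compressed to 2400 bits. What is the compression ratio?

Compression ratio = Original / Compressed
= 3000 / 2400 = 1.25:1


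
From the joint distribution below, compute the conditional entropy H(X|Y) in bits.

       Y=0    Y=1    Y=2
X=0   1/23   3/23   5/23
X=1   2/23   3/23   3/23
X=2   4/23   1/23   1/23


H(X|Y) = Σ_y p(y) H(X|Y=y)
  p(Y=0) = 7/23, H(X|Y=0) = 1.3788
  p(Y=1) = 7/23, H(X|Y=1) = 1.4488
  p(Y=2) = 9/23, H(X|Y=2) = 1.3516
H(X|Y) = 0.3043×1.3788 + 0.3043×1.4488 + 0.3913×1.3516 = 1.3895 bits


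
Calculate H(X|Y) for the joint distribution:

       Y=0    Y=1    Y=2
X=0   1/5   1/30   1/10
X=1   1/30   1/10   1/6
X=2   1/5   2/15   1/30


H(X|Y) = Σ_y p(y) H(X|Y=y)
  p(Y=0) = 13/30, H(X|Y=0) = 1.3143
  p(Y=1) = 4/15, H(X|Y=1) = 1.4056
  p(Y=2) = 3/10, H(X|Y=2) = 1.3516
H(X|Y) = 0.4333×1.3143 + 0.2667×1.4056 + 0.3000×1.3516 = 1.3499 bits


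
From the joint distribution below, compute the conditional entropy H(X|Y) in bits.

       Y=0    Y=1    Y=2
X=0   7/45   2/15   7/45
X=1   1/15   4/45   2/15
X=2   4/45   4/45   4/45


H(X|Y) = Σ_y p(y) H(X|Y=y)
  p(Y=0) = 14/45, H(X|Y=0) = 1.4926
  p(Y=1) = 14/45, H(X|Y=1) = 1.5567
  p(Y=2) = 17/45, H(X|Y=2) = 1.5486
H(X|Y) = 0.3111×1.4926 + 0.3111×1.5567 + 0.3778×1.5486 = 1.5337 bits


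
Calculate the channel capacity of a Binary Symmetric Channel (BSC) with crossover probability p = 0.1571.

For BSC with error probability p:
C = 1 - H(p) where H(p) is binary entropy
H(0.1571) = -0.1571 × log₂(0.1571) - 0.8429 × log₂(0.8429)
H(p) = 0.6273
C = 1 - 0.6273 = 0.3727 bits/use


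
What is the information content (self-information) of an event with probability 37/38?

Information content I(x) = -log₂(p(x))
I = -log₂(37/38) = -log₂(0.9737)
I = 0.0385 bits


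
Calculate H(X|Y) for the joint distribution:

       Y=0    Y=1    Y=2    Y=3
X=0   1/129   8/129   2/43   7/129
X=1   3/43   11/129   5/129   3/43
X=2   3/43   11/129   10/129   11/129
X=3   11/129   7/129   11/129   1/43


H(X|Y) = Σ_y p(y) H(X|Y=y)
  p(Y=0) = 10/43, H(X|Y=0) = 1.7365
  p(Y=1) = 37/129, H(X|Y=1) = 1.9727
  p(Y=2) = 32/129, H(X|Y=2) = 1.9252
  p(Y=3) = 10/43, H(X|Y=3) = 1.8739
H(X|Y) = 0.2326×1.7365 + 0.2868×1.9727 + 0.2481×1.9252 + 0.2326×1.8739 = 1.8830 bits


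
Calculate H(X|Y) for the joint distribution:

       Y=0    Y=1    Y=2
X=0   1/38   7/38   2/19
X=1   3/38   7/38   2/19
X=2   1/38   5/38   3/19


H(X|Y) = Σ_y p(y) H(X|Y=y)
  p(Y=0) = 5/38, H(X|Y=0) = 1.3710
  p(Y=1) = 1/2, H(X|Y=1) = 1.5683
  p(Y=2) = 7/19, H(X|Y=2) = 1.5567
H(X|Y) = 0.1316×1.3710 + 0.5000×1.5683 + 0.3684×1.5567 = 1.5381 bits


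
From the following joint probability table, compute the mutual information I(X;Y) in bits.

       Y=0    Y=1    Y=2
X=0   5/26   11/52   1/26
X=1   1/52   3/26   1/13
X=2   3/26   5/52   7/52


H(X) = 1.5244, H(Y) = 1.5524, H(X,Y) = 2.9398
I(X;Y) = H(X) + H(Y) - H(X,Y) = 0.1370 bits


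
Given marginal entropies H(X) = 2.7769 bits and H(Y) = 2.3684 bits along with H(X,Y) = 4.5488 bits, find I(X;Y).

I(X;Y) = H(X) + H(Y) - H(X,Y)
I(X;Y) = 2.7769 + 2.3684 - 4.5488 = 0.5965 bits


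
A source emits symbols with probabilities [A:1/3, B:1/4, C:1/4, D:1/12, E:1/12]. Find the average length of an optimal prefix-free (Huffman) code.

Huffman tree construction:
Combine smallest probabilities repeatedly
Resulting codes:
  A: 11 (length 2)
  B: 01 (length 2)
  C: 10 (length 2)
  D: 000 (length 3)
  E: 001 (length 3)
Average length = Σ p(s) × length(s) = 2.1667 bits


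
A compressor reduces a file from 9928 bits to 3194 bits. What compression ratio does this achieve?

Compression ratio = Original / Compressed
= 9928 / 3194 = 3.11:1


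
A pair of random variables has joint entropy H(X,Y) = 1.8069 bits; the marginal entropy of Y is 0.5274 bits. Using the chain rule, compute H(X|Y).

Chain rule: H(X,Y) = H(X|Y) + H(Y)
H(X|Y) = H(X,Y) - H(Y) = 1.8069 - 0.5274 = 1.2795 bits


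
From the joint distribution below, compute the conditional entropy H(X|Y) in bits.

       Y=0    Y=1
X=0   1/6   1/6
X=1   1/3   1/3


H(X|Y) = Σ_y p(y) H(X|Y=y)
  p(Y=0) = 1/2, H(X|Y=0) = 0.9183
  p(Y=1) = 1/2, H(X|Y=1) = 0.9183
H(X|Y) = 0.5000×0.9183 + 0.5000×0.9183 = 0.9183 bits


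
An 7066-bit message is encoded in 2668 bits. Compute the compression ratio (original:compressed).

Compression ratio = Original / Compressed
= 7066 / 2668 = 2.65:1


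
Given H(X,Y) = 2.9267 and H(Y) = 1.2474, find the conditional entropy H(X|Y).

Chain rule: H(X,Y) = H(X|Y) + H(Y)
H(X|Y) = H(X,Y) - H(Y) = 2.9267 - 1.2474 = 1.6793 bits


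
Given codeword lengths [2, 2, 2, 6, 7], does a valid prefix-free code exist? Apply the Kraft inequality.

Kraft inequality: Σ 2^(-l_i) ≤ 1 for prefix-free code
Calculating: 2^(-2) + 2^(-2) + 2^(-2) + 2^(-6) + 2^(-7)
= 0.25 + 0.25 + 0.25 + 0.015625 + 0.0078125
= 0.7734
Since 0.7734 ≤ 1, prefix-free code exists


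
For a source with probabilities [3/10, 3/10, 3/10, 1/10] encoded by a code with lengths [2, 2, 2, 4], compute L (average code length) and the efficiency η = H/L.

Average length L = Σ p_i × l_i = 2.2000 bits
Entropy H = 1.8955 bits
Efficiency η = H/L × 100% = 86.16%


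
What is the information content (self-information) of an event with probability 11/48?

Information content I(x) = -log₂(p(x))
I = -log₂(11/48) = -log₂(0.2292)
I = 2.1255 bits


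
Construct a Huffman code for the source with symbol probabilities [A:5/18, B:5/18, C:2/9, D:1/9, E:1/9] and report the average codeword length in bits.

Huffman tree construction:
Combine smallest probabilities repeatedly
Resulting codes:
  A: 10 (length 2)
  B: 11 (length 2)
  C: 00 (length 2)
  D: 010 (length 3)
  E: 011 (length 3)
Average length = Σ p(s) × length(s) = 2.2222 bits


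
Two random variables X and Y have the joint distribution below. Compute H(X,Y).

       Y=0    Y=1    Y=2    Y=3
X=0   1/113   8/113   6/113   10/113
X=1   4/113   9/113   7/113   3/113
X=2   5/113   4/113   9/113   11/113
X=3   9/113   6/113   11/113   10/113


H(X,Y) = -Σ p(x,y) log₂ p(x,y)
  p(0,0)=1/113: -0.0088 × log₂(0.0088) = 0.0604
  p(0,1)=8/113: -0.0708 × log₂(0.0708) = 0.2705
  p(0,2)=6/113: -0.0531 × log₂(0.0531) = 0.2249
  p(0,3)=10/113: -0.0885 × log₂(0.0885) = 0.3096
  p(1,0)=4/113: -0.0354 × log₂(0.0354) = 0.1706
  p(1,1)=9/113: -0.0796 × log₂(0.0796) = 0.2907
  p(1,2)=7/113: -0.0619 × log₂(0.0619) = 0.2486
  p(1,3)=3/113: -0.0265 × log₂(0.0265) = 0.1390
  p(2,0)=5/113: -0.0442 × log₂(0.0442) = 0.1990
  p(2,1)=4/113: -0.0354 × log₂(0.0354) = 0.1706
  p(2,2)=9/113: -0.0796 × log₂(0.0796) = 0.2907
  p(2,3)=11/113: -0.0973 × log₂(0.0973) = 0.3272
  p(3,0)=9/113: -0.0796 × log₂(0.0796) = 0.2907
  p(3,1)=6/113: -0.0531 × log₂(0.0531) = 0.2249
  p(3,2)=11/113: -0.0973 × log₂(0.0973) = 0.3272
  p(3,3)=10/113: -0.0885 × log₂(0.0885) = 0.3096
H(X,Y) = 3.8541 bits


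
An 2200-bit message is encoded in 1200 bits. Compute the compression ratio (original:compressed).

Compression ratio = Original / Compressed
= 2200 / 1200 = 1.83:1


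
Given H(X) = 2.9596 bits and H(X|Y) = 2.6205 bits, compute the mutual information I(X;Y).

I(X;Y) = H(X) - H(X|Y)
I(X;Y) = 2.9596 - 2.6205 = 0.3391 bits


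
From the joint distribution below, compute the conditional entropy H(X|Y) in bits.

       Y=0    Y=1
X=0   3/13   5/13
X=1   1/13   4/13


H(X|Y) = Σ_y p(y) H(X|Y=y)
  p(Y=0) = 4/13, H(X|Y=0) = 0.8113
  p(Y=1) = 9/13, H(X|Y=1) = 0.9911
H(X|Y) = 0.3077×0.8113 + 0.6923×0.9911 = 0.9358 bits


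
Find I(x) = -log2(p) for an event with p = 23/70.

Information content I(x) = -log₂(p(x))
I = -log₂(23/70) = -log₂(0.3286)
I = 1.6057 bits


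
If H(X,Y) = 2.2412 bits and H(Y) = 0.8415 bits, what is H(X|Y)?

Chain rule: H(X,Y) = H(X|Y) + H(Y)
H(X|Y) = H(X,Y) - H(Y) = 2.2412 - 0.8415 = 1.3997 bits


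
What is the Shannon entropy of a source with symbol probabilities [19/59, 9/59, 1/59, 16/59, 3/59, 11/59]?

H(X) = -Σ p(x) log₂ p(x)
  -19/59 × log₂(19/59) = 0.5264
  -9/59 × log₂(9/59) = 0.4138
  -1/59 × log₂(1/59) = 0.0997
  -16/59 × log₂(16/59) = 0.5105
  -3/59 × log₂(3/59) = 0.2185
  -11/59 × log₂(11/59) = 0.4518
H(X) = 2.2208 bits


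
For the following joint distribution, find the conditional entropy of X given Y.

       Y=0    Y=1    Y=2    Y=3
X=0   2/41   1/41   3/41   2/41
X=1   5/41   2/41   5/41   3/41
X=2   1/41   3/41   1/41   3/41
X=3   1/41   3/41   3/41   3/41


H(X|Y) = Σ_y p(y) H(X|Y=y)
  p(Y=0) = 9/41, H(X|Y=0) = 1.6577
  p(Y=1) = 9/41, H(X|Y=1) = 1.8911
  p(Y=2) = 12/41, H(X|Y=2) = 1.8250
  p(Y=3) = 11/41, H(X|Y=3) = 1.9808
H(X|Y) = 0.2195×1.6577 + 0.2195×1.8911 + 0.2927×1.8250 + 0.2683×1.9808 = 1.8446 bits


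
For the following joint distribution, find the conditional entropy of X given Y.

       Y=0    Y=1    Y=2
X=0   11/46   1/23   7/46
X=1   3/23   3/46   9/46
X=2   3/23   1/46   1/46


H(X|Y) = Σ_y p(y) H(X|Y=y)
  p(Y=0) = 1/2, H(X|Y=0) = 1.5204
  p(Y=1) = 3/23, H(X|Y=1) = 1.4591
  p(Y=2) = 17/46, H(X|Y=2) = 1.2533
H(X|Y) = 0.5000×1.5204 + 0.1304×1.4591 + 0.3696×1.2533 = 1.4137 bits


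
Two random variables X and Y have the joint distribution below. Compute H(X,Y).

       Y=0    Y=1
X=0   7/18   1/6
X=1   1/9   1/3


H(X,Y) = -Σ p(x,y) log₂ p(x,y)
  p(0,0)=7/18: -0.3889 × log₂(0.3889) = 0.5299
  p(0,1)=1/6: -0.1667 × log₂(0.1667) = 0.4308
  p(1,0)=1/9: -0.1111 × log₂(0.1111) = 0.3522
  p(1,1)=1/3: -0.3333 × log₂(0.3333) = 0.5283
H(X,Y) = 1.8413 bits


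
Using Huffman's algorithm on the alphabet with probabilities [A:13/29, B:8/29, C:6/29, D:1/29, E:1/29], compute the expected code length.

Huffman tree construction:
Combine smallest probabilities repeatedly
Resulting codes:
  A: 0 (length 1)
  B: 10 (length 2)
  C: 111 (length 3)
  D: 1100 (length 4)
  E: 1101 (length 4)
Average length = Σ p(s) × length(s) = 1.8966 bits


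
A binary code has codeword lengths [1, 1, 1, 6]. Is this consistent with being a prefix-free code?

Kraft inequality: Σ 2^(-l_i) ≤ 1 for prefix-free code
Calculating: 2^(-1) + 2^(-1) + 2^(-1) + 2^(-6)
= 0.5 + 0.5 + 0.5 + 0.015625
= 1.5156
Since 1.5156 > 1, prefix-free code does not exist


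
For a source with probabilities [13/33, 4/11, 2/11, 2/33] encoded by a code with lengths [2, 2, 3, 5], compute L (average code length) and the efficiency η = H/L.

Average length L = Σ p_i × l_i = 2.3636 bits
Entropy H = 1.7524 bits
Efficiency η = H/L × 100% = 74.14%


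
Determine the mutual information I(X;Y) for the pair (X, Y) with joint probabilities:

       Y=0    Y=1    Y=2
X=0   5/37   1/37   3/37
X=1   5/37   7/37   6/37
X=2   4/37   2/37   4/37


H(X) = 1.5120, H(Y) = 1.5709, H(X,Y) = 3.0166
I(X;Y) = H(X) + H(Y) - H(X,Y) = 0.0662 bits


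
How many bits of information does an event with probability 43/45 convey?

Information content I(x) = -log₂(p(x))
I = -log₂(43/45) = -log₂(0.9556)
I = 0.0656 bits


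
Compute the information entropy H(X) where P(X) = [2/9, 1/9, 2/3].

H(X) = -Σ p(x) log₂ p(x)
  -2/9 × log₂(2/9) = 0.4822
  -1/9 × log₂(1/9) = 0.3522
  -2/3 × log₂(2/3) = 0.3900
H(X) = 1.2244 bits


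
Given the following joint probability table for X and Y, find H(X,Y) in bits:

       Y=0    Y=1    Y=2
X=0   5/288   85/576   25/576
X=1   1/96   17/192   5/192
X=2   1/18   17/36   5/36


H(X,Y) = -Σ p(x,y) log₂ p(x,y)
  p(0,0)=5/288: -0.0174 × log₂(0.0174) = 0.1015
  p(0,1)=85/576: -0.1476 × log₂(0.1476) = 0.4074
  p(0,2)=25/576: -0.0434 × log₂(0.0434) = 0.1964
  p(1,0)=1/96: -0.0104 × log₂(0.0104) = 0.0686
  p(1,1)=17/192: -0.0885 × log₂(0.0885) = 0.3097
  p(1,2)=5/192: -0.0260 × log₂(0.0260) = 0.1371
  p(2,0)=1/18: -0.0556 × log₂(0.0556) = 0.2317
  p(2,1)=17/36: -0.4722 × log₂(0.4722) = 0.5112
  p(2,2)=5/36: -0.1389 × log₂(0.1389) = 0.3956
H(X,Y) = 2.3590 bits


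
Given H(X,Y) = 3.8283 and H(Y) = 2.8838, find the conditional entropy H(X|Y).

Chain rule: H(X,Y) = H(X|Y) + H(Y)
H(X|Y) = H(X,Y) - H(Y) = 3.8283 - 2.8838 = 0.9445 bits


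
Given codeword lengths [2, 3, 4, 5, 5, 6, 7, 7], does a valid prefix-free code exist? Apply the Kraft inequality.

Kraft inequality: Σ 2^(-l_i) ≤ 1 for prefix-free code
Calculating: 2^(-2) + 2^(-3) + 2^(-4) + 2^(-5) + 2^(-5) + 2^(-6) + 2^(-7) + 2^(-7)
= 0.25 + 0.125 + 0.0625 + 0.03125 + 0.03125 + 0.015625 + 0.0078125 + 0.0078125
= 0.5312
Since 0.5312 ≤ 1, prefix-free code exists


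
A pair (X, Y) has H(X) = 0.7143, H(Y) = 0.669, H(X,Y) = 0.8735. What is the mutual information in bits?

I(X;Y) = H(X) + H(Y) - H(X,Y)
I(X;Y) = 0.7143 + 0.669 - 0.8735 = 0.5098 bits


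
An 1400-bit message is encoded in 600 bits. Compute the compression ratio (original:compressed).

Compression ratio = Original / Compressed
= 1400 / 600 = 2.33:1


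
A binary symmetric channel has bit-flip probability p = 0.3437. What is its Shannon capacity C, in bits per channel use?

For BSC with error probability p:
C = 1 - H(p) where H(p) is binary entropy
H(0.3437) = -0.3437 × log₂(0.3437) - 0.6563 × log₂(0.6563)
H(p) = 0.9283
C = 1 - 0.9283 = 0.0717 bits/use


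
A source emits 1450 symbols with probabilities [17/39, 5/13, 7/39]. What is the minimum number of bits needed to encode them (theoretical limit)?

Entropy H = 1.4972 bits/symbol
Minimum bits = H × n = 1.4972 × 1450
= 2170.87 bits


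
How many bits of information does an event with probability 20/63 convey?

Information content I(x) = -log₂(p(x))
I = -log₂(20/63) = -log₂(0.3175)
I = 1.6554 bits


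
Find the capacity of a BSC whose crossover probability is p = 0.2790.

For BSC with error probability p:
C = 1 - H(p) where H(p) is binary entropy
H(0.2790) = -0.2790 × log₂(0.2790) - 0.7210 × log₂(0.7210)
H(p) = 0.8541
C = 1 - 0.8541 = 0.1459 bits/use


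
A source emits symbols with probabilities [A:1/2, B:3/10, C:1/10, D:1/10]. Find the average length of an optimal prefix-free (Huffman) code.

Huffman tree construction:
Combine smallest probabilities repeatedly
Resulting codes:
  A: 0 (length 1)
  B: 11 (length 2)
  C: 100 (length 3)
  D: 101 (length 3)
Average length = Σ p(s) × length(s) = 1.7000 bits


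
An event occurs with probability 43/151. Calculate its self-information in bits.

Information content I(x) = -log₂(p(x))
I = -log₂(43/151) = -log₂(0.2848)
I = 1.8121 bits


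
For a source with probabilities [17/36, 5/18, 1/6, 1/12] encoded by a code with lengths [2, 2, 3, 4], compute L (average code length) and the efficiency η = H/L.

Average length L = Σ p_i × l_i = 2.3333 bits
Entropy H = 1.7541 bits
Efficiency η = H/L × 100% = 75.17%


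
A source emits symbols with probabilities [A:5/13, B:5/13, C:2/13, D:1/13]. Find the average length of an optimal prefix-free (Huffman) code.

Huffman tree construction:
Combine smallest probabilities repeatedly
Resulting codes:
  A: 11 (length 2)
  B: 0 (length 1)
  C: 101 (length 3)
  D: 100 (length 3)
Average length = Σ p(s) × length(s) = 1.8462 bits


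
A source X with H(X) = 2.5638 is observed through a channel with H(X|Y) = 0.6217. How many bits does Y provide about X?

I(X;Y) = H(X) - H(X|Y)
I(X;Y) = 2.5638 - 0.6217 = 1.9421 bits


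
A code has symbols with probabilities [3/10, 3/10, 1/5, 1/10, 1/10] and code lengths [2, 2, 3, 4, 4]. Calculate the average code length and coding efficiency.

Average length L = Σ p_i × l_i = 2.6000 bits
Entropy H = 2.1710 bits
Efficiency η = H/L × 100% = 83.50%


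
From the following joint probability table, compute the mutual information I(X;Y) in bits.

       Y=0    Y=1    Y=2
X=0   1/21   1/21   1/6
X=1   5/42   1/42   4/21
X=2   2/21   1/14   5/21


H(X) = 1.5627, H(Y) = 1.3528, H(X,Y) = 2.8867
I(X;Y) = H(X) + H(Y) - H(X,Y) = 0.0288 bits


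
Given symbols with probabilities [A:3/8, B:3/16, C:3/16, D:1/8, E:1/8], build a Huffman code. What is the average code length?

Huffman tree construction:
Combine smallest probabilities repeatedly
Resulting codes:
  A: 11 (length 2)
  B: 00 (length 2)
  C: 01 (length 2)
  D: 100 (length 3)
  E: 101 (length 3)
Average length = Σ p(s) × length(s) = 2.2500 bits


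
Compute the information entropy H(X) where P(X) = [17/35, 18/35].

H(X) = -Σ p(x) log₂ p(x)
  -17/35 × log₂(17/35) = 0.5060
  -18/35 × log₂(18/35) = 0.4934
H(X) = 0.9994 bits


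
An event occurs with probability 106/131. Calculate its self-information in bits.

Information content I(x) = -log₂(p(x))
I = -log₂(106/131) = -log₂(0.8092)
I = 0.3055 bits
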